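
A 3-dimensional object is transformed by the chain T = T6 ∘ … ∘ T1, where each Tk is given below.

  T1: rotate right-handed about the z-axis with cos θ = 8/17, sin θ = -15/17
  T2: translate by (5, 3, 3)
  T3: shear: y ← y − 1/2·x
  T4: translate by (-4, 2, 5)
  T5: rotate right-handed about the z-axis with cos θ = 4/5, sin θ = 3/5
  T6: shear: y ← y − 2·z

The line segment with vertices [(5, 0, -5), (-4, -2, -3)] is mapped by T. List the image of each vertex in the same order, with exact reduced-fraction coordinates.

T1 rotate right-handed about the z-axis with cos θ = 8/17, sin θ = -15/17: (5, 0, -5) → (40/17, -75/17, -5); (-4, -2, -3) → (-62/17, 44/17, -3)
T2 translate by (5, 3, 3): (40/17, -75/17, -5) → (125/17, -24/17, -2); (-62/17, 44/17, -3) → (23/17, 95/17, 0)
T3 shear: y ← y − 1/2·x: (125/17, -24/17, -2) → (125/17, -173/34, -2); (23/17, 95/17, 0) → (23/17, 167/34, 0)
T4 translate by (-4, 2, 5): (125/17, -173/34, -2) → (57/17, -105/34, 3); (23/17, 167/34, 0) → (-45/17, 235/34, 5)
T5 rotate right-handed about the z-axis with cos θ = 4/5, sin θ = 3/5: (57/17, -105/34, 3) → (771/170, -39/85, 3); (-45/17, 235/34, 5) → (-213/34, 67/17, 5)
T6 shear: y ← y − 2·z: (771/170, -39/85, 3) → (771/170, -549/85, 3); (-213/34, 67/17, 5) → (-213/34, -103/17, 5)

image vertices: (771/170, -549/85, 3), (-213/34, -103/17, 5)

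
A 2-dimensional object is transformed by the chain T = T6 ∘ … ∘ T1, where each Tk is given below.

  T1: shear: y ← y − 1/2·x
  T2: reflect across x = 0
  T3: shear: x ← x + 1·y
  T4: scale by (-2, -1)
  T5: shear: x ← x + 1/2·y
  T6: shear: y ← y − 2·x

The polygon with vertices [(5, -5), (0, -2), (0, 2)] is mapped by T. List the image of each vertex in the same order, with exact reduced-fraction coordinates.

image vertices: (115/4, -50), (5, -8), (-5, 8)

T1 shear: y ← y − 1/2·x: (5, -5) → (5, -15/2); (0, -2) → (0, -2); (0, 2) → (0, 2)
T2 reflect across x = 0: (5, -15/2) → (-5, -15/2); (0, -2) → (0, -2); (0, 2) → (0, 2)
T3 shear: x ← x + 1·y: (-5, -15/2) → (-25/2, -15/2); (0, -2) → (-2, -2); (0, 2) → (2, 2)
T4 scale by (-2, -1): (-25/2, -15/2) → (25, 15/2); (-2, -2) → (4, 2); (2, 2) → (-4, -2)
T5 shear: x ← x + 1/2·y: (25, 15/2) → (115/4, 15/2); (4, 2) → (5, 2); (-4, -2) → (-5, -2)
T6 shear: y ← y − 2·x: (115/4, 15/2) → (115/4, -50); (5, 2) → (5, -8); (-5, -2) → (-5, 8)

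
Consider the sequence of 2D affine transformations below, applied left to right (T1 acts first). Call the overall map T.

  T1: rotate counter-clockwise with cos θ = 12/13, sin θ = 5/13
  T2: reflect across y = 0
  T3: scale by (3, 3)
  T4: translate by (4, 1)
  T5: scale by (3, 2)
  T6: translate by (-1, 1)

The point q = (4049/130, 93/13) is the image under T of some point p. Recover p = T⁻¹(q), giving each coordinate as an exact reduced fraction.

T1 = [12/13 -5/13 0; 5/13 12/13 0; 0 0 1]
T2·T1 = [12/13 -5/13 0; -5/13 -12/13 0; 0 0 1]
T3·…·T1 = [36/13 -15/13 0; -15/13 -36/13 0; 0 0 1]
T4·…·T1 = [36/13 -15/13 4; -15/13 -36/13 1; 0 0 1]
T5·…·T1 = [108/13 -45/13 12; -30/13 -72/13 2; 0 0 1]
T6·…·T1 = [108/13 -45/13 11; -30/13 -72/13 3; 0 0 1]
det M = -54; M⁻¹ = [4/39 -5/78 -73/78; -5/117 -2/13 109/117; 0 0 1]
M⁻¹ · (4049/130, 93/13)ᵀ = (9/5, -3/2)ᵀ

p = (9/5, -3/2)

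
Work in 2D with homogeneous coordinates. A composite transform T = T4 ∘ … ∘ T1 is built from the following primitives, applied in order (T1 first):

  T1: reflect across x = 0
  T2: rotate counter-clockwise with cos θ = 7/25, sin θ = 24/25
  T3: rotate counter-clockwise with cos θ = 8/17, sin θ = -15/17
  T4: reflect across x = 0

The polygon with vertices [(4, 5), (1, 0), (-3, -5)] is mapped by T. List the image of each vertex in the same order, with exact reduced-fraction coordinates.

image vertices: (2099/425, 1732/425), (416/425, -87/425), (-99/25, -107/25)

T1 reflect across x = 0: (4, 5) → (-4, 5); (1, 0) → (-1, 0); (-3, -5) → (3, -5)
T2 rotate counter-clockwise with cos θ = 7/25, sin θ = 24/25: (-4, 5) → (-148/25, -61/25); (-1, 0) → (-7/25, -24/25); (3, -5) → (141/25, 37/25)
T3 rotate counter-clockwise with cos θ = 8/17, sin θ = -15/17: (-148/25, -61/25) → (-2099/425, 1732/425); (-7/25, -24/25) → (-416/425, -87/425); (141/25, 37/25) → (99/25, -107/25)
T4 reflect across x = 0: (-2099/425, 1732/425) → (2099/425, 1732/425); (-416/425, -87/425) → (416/425, -87/425); (99/25, -107/25) → (-99/25, -107/25)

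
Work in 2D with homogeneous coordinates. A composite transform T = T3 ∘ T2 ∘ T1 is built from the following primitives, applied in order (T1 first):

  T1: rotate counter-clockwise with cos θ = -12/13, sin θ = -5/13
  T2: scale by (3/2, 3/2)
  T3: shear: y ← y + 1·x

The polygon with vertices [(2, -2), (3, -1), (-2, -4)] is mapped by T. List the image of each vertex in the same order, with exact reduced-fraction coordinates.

T1 rotate counter-clockwise with cos θ = -12/13, sin θ = -5/13: (2, -2) → (-34/13, 14/13); (3, -1) → (-41/13, -3/13); (-2, -4) → (4/13, 58/13)
T2 scale by (3/2, 3/2): (-34/13, 14/13) → (-51/13, 21/13); (-41/13, -3/13) → (-123/26, -9/26); (4/13, 58/13) → (6/13, 87/13)
T3 shear: y ← y + 1·x: (-51/13, 21/13) → (-51/13, -30/13); (-123/26, -9/26) → (-123/26, -66/13); (6/13, 87/13) → (6/13, 93/13)

image vertices: (-51/13, -30/13), (-123/26, -66/13), (6/13, 93/13)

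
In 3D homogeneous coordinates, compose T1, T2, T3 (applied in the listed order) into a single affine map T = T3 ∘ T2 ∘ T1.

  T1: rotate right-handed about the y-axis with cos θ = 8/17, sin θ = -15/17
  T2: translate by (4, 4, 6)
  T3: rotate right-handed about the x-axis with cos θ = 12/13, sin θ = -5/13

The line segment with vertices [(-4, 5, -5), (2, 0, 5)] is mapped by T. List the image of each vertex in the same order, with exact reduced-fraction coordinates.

T1 rotate right-handed about the y-axis with cos θ = 8/17, sin θ = -15/17: (-4, 5, -5) → (43/17, 5, -100/17); (2, 0, 5) → (-59/17, 0, 70/17)
T2 translate by (4, 4, 6): (43/17, 5, -100/17) → (111/17, 9, 2/17); (-59/17, 0, 70/17) → (9/17, 4, 172/17)
T3 rotate right-handed about the x-axis with cos θ = 12/13, sin θ = -5/13: (111/17, 9, 2/17) → (111/17, 142/17, -57/17); (9/17, 4, 172/17) → (9/17, 1676/221, 1724/221)

image vertices: (111/17, 142/17, -57/17), (9/17, 1676/221, 1724/221)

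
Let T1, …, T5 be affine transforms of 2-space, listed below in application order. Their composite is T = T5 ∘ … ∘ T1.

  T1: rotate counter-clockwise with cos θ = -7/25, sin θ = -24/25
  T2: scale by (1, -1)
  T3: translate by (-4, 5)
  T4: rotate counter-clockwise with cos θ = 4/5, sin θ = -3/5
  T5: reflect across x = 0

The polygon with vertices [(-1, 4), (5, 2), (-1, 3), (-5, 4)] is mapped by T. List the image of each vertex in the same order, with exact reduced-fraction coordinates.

T1 rotate counter-clockwise with cos θ = -7/25, sin θ = -24/25: (-1, 4) → (103/25, -4/25); (5, 2) → (13/25, -134/25); (-1, 3) → (79/25, 3/25); (-5, 4) → (131/25, 92/25)
T2 scale by (1, -1): (103/25, -4/25) → (103/25, 4/25); (13/25, -134/25) → (13/25, 134/25); (79/25, 3/25) → (79/25, -3/25); (131/25, 92/25) → (131/25, -92/25)
T3 translate by (-4, 5): (103/25, 4/25) → (3/25, 129/25); (13/25, 134/25) → (-87/25, 259/25); (79/25, -3/25) → (-21/25, 122/25); (131/25, -92/25) → (31/25, 33/25)
T4 rotate counter-clockwise with cos θ = 4/5, sin θ = -3/5: (3/25, 129/25) → (399/125, 507/125); (-87/25, 259/25) → (429/125, 1297/125); (-21/25, 122/25) → (282/125, 551/125); (31/25, 33/25) → (223/125, 39/125)
T5 reflect across x = 0: (399/125, 507/125) → (-399/125, 507/125); (429/125, 1297/125) → (-429/125, 1297/125); (282/125, 551/125) → (-282/125, 551/125); (223/125, 39/125) → (-223/125, 39/125)

image vertices: (-399/125, 507/125), (-429/125, 1297/125), (-282/125, 551/125), (-223/125, 39/125)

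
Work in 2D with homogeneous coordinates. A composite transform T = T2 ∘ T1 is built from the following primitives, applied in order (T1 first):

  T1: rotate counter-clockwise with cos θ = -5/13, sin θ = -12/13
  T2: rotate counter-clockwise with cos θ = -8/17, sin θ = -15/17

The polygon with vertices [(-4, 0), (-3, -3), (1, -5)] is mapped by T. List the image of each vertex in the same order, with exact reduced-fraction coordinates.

T1 rotate counter-clockwise with cos θ = -5/13, sin θ = -12/13: (-4, 0) → (20/13, 48/13); (-3, -3) → (-21/13, 51/13); (1, -5) → (-5, 1)
T2 rotate counter-clockwise with cos θ = -8/17, sin θ = -15/17: (20/13, 48/13) → (560/221, -684/221); (-21/13, 51/13) → (933/221, -93/221); (-5, 1) → (55/17, 67/17)

image vertices: (560/221, -684/221), (933/221, -93/221), (55/17, 67/17)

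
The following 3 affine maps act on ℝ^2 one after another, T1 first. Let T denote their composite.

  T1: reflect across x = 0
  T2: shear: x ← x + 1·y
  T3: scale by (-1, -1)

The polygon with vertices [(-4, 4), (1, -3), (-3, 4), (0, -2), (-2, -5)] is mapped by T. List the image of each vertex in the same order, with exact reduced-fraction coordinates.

T1 reflect across x = 0: (-4, 4) → (4, 4); (1, -3) → (-1, -3); (-3, 4) → (3, 4); (0, -2) → (0, -2); (-2, -5) → (2, -5)
T2 shear: x ← x + 1·y: (4, 4) → (8, 4); (-1, -3) → (-4, -3); (3, 4) → (7, 4); (0, -2) → (-2, -2); (2, -5) → (-3, -5)
T3 scale by (-1, -1): (8, 4) → (-8, -4); (-4, -3) → (4, 3); (7, 4) → (-7, -4); (-2, -2) → (2, 2); (-3, -5) → (3, 5)

image vertices: (-8, -4), (4, 3), (-7, -4), (2, 2), (3, 5)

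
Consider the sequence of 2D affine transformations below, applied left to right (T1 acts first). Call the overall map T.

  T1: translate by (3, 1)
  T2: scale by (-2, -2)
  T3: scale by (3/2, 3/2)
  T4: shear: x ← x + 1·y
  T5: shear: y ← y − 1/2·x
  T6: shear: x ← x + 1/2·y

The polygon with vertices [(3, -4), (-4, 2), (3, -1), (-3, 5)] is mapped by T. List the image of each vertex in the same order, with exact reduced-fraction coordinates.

image vertices: (-9/4, 27/2), (-9, -6), (-27/2, 9), (-45/2, -9)

T1 translate by (3, 1): (3, -4) → (6, -3); (-4, 2) → (-1, 3); (3, -1) → (6, 0); (-3, 5) → (0, 6)
T2 scale by (-2, -2): (6, -3) → (-12, 6); (-1, 3) → (2, -6); (6, 0) → (-12, 0); (0, 6) → (0, -12)
T3 scale by (3/2, 3/2): (-12, 6) → (-18, 9); (2, -6) → (3, -9); (-12, 0) → (-18, 0); (0, -12) → (0, -18)
T4 shear: x ← x + 1·y: (-18, 9) → (-9, 9); (3, -9) → (-6, -9); (-18, 0) → (-18, 0); (0, -18) → (-18, -18)
T5 shear: y ← y − 1/2·x: (-9, 9) → (-9, 27/2); (-6, -9) → (-6, -6); (-18, 0) → (-18, 9); (-18, -18) → (-18, -9)
T6 shear: x ← x + 1/2·y: (-9, 27/2) → (-9/4, 27/2); (-6, -6) → (-9, -6); (-18, 9) → (-27/2, 9); (-18, -9) → (-45/2, -9)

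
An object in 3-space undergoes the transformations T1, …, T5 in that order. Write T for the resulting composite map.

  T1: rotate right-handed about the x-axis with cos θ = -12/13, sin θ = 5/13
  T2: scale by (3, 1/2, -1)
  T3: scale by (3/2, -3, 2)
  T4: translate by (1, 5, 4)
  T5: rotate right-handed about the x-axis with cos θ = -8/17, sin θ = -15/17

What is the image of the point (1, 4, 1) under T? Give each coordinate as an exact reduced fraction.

T(p) = (11/2, -616/221, -4911/442)

T1 rotate right-handed about the x-axis with cos θ = -12/13, sin θ = 5/13: (1, 4, 1) → (1, -53/13, 8/13)
T2 scale by (3, 1/2, -1): (1, -53/13, 8/13) → (3, -53/26, -8/13)
T3 scale by (3/2, -3, 2): (3, -53/26, -8/13) → (9/2, 159/26, -16/13)
T4 translate by (1, 5, 4): (9/2, 159/26, -16/13) → (11/2, 289/26, 36/13)
T5 rotate right-handed about the x-axis with cos θ = -8/17, sin θ = -15/17: (11/2, 289/26, 36/13) → (11/2, -616/221, -4911/442)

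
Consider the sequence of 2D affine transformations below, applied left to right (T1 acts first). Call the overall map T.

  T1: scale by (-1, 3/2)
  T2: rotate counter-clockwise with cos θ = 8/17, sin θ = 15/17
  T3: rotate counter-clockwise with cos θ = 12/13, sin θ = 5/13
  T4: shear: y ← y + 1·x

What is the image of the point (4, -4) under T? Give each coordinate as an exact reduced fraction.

T1 scale by (-1, 3/2): (4, -4) → (-4, -6)
T2 rotate counter-clockwise with cos θ = 8/17, sin θ = 15/17: (-4, -6) → (58/17, -108/17)
T3 rotate counter-clockwise with cos θ = 12/13, sin θ = 5/13: (58/17, -108/17) → (1236/221, -1006/221)
T4 shear: y ← y + 1·x: (1236/221, -1006/221) → (1236/221, 230/221)

T(p) = (1236/221, 230/221)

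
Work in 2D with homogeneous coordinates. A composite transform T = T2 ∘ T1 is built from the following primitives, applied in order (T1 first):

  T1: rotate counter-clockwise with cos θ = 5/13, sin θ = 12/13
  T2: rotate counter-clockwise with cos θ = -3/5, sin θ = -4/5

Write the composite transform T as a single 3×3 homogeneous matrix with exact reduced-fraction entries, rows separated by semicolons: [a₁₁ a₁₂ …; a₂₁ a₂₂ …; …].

T1 = [5/13 -12/13 0; 12/13 5/13 0; 0 0 1]
T2·T1 = [33/65 56/65 0; -56/65 33/65 0; 0 0 1]

T = [33/65 56/65 0; -56/65 33/65 0; 0 0 1]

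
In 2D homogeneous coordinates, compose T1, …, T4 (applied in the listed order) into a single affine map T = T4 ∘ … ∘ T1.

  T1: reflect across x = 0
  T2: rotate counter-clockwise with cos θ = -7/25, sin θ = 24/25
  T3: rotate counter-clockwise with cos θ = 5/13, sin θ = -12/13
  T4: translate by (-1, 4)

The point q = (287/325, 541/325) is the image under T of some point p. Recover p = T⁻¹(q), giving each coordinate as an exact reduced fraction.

T1 = [-1 0 0; 0 1 0; 0 0 1]
T2·T1 = [7/25 -24/25 0; -24/25 -7/25 0; 0 0 1]
T3·…·T1 = [-253/325 -204/325 0; -204/325 253/325 0; 0 0 1]
T4·…·T1 = [-253/325 -204/325 -1; -204/325 253/325 4; 0 0 1]
det M = -1; M⁻¹ = [-253/325 -204/325 563/325; -204/325 253/325 -1216/325; 0 0 1]
M⁻¹ · (287/325, 541/325)ᵀ = (0, -3)ᵀ

p = (0, -3)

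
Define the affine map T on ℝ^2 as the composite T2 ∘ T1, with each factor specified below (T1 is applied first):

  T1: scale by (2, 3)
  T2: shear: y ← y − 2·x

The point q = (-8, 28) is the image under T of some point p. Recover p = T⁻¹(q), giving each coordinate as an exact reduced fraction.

T1 = [2 0 0; 0 3 0; 0 0 1]
T2·T1 = [2 0 0; -4 3 0; 0 0 1]
det M = 6; M⁻¹ = [1/2 0 0; 2/3 1/3 0; 0 0 1]
M⁻¹ · (-8, 28)ᵀ = (-4, 4)ᵀ

p = (-4, 4)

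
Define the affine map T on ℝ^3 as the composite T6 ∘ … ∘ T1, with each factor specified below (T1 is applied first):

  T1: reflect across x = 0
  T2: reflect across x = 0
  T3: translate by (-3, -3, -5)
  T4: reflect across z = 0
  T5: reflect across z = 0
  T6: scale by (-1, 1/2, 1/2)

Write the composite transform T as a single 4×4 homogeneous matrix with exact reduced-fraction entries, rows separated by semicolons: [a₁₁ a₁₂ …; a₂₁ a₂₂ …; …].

T1 = [-1 0 0 0; 0 1 0 0; 0 0 1 0; 0 0 0 1]
T2·T1 = [1 0 0 0; 0 1 0 0; 0 0 1 0; 0 0 0 1]
T3·…·T1 = [1 0 0 -3; 0 1 0 -3; 0 0 1 -5; 0 0 0 1]
T4·…·T1 = [1 0 0 -3; 0 1 0 -3; 0 0 -1 5; 0 0 0 1]
T5·…·T1 = [1 0 0 -3; 0 1 0 -3; 0 0 1 -5; 0 0 0 1]
T6·…·T1 = [-1 0 0 3; 0 1/2 0 -3/2; 0 0 1/2 -5/2; 0 0 0 1]

T = [-1 0 0 3; 0 1/2 0 -3/2; 0 0 1/2 -5/2; 0 0 0 1]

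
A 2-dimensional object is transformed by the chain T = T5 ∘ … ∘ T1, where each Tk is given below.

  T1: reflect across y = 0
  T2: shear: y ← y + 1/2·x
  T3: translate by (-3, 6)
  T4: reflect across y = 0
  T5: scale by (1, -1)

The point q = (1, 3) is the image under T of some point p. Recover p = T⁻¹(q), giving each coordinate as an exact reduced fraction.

T1 = [1 0 0; 0 -1 0; 0 0 1]
T2·T1 = [1 0 0; 1/2 -1 0; 0 0 1]
T3·…·T1 = [1 0 -3; 1/2 -1 6; 0 0 1]
T4·…·T1 = [1 0 -3; -1/2 1 -6; 0 0 1]
T5·…·T1 = [1 0 -3; 1/2 -1 6; 0 0 1]
det M = -1; M⁻¹ = [1 0 3; 1/2 -1 15/2; 0 0 1]
M⁻¹ · (1, 3)ᵀ = (4, 5)ᵀ

p = (4, 5)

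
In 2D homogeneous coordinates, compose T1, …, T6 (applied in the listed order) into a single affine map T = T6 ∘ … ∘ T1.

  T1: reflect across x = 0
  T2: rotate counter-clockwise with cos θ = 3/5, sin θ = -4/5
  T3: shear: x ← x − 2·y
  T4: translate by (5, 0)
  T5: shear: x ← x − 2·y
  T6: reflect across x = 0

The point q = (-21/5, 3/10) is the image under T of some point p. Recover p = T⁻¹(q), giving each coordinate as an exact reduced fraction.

T1 = [-1 0 0; 0 1 0; 0 0 1]
T2·T1 = [-3/5 4/5 0; 4/5 3/5 0; 0 0 1]
T3·…·T1 = [-11/5 -2/5 0; 4/5 3/5 0; 0 0 1]
T4·…·T1 = [-11/5 -2/5 5; 4/5 3/5 0; 0 0 1]
T5·…·T1 = [-19/5 -8/5 5; 4/5 3/5 0; 0 0 1]
T6·…·T1 = [19/5 8/5 -5; 4/5 3/5 0; 0 0 1]
det M = 1; M⁻¹ = [3/5 -8/5 3; -4/5 19/5 -4; 0 0 1]
M⁻¹ · (-21/5, 3/10)ᵀ = (0, 1/2)ᵀ

p = (0, 1/2)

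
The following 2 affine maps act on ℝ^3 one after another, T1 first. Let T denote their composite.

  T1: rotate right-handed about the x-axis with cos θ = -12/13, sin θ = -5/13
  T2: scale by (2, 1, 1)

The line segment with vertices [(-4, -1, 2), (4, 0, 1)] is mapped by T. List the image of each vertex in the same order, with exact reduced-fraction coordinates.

image vertices: (-8, 22/13, -19/13), (8, 5/13, -12/13)

T1 rotate right-handed about the x-axis with cos θ = -12/13, sin θ = -5/13: (-4, -1, 2) → (-4, 22/13, -19/13); (4, 0, 1) → (4, 5/13, -12/13)
T2 scale by (2, 1, 1): (-4, 22/13, -19/13) → (-8, 22/13, -19/13); (4, 5/13, -12/13) → (8, 5/13, -12/13)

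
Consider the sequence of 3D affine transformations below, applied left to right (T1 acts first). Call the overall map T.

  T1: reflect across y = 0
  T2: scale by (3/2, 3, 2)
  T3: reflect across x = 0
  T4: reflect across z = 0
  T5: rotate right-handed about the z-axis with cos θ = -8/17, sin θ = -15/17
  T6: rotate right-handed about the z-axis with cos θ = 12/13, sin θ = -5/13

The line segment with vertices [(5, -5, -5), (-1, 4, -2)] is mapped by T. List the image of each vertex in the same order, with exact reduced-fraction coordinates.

image vertices: (6765/442, -1515/221, 10), (-3873/442, 1842/221, 4)

T1 reflect across y = 0: (5, -5, -5) → (5, 5, -5); (-1, 4, -2) → (-1, -4, -2)
T2 scale by (3/2, 3, 2): (5, 5, -5) → (15/2, 15, -10); (-1, -4, -2) → (-3/2, -12, -4)
T3 reflect across x = 0: (15/2, 15, -10) → (-15/2, 15, -10); (-3/2, -12, -4) → (3/2, -12, -4)
T4 reflect across z = 0: (-15/2, 15, -10) → (-15/2, 15, 10); (3/2, -12, -4) → (3/2, -12, 4)
T5 rotate right-handed about the z-axis with cos θ = -8/17, sin θ = -15/17: (-15/2, 15, 10) → (285/17, -15/34, 10); (3/2, -12, 4) → (-192/17, 147/34, 4)
T6 rotate right-handed about the z-axis with cos θ = 12/13, sin θ = -5/13: (285/17, -15/34, 10) → (6765/442, -1515/221, 10); (-192/17, 147/34, 4) → (-3873/442, 1842/221, 4)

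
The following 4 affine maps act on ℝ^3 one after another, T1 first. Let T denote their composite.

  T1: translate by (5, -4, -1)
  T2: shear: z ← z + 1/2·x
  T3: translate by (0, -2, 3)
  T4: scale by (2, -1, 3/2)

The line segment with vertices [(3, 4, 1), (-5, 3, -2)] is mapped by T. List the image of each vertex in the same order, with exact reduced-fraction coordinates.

image vertices: (16, 2, 21/2), (0, 3, 0)

T1 translate by (5, -4, -1): (3, 4, 1) → (8, 0, 0); (-5, 3, -2) → (0, -1, -3)
T2 shear: z ← z + 1/2·x: (8, 0, 0) → (8, 0, 4); (0, -1, -3) → (0, -1, -3)
T3 translate by (0, -2, 3): (8, 0, 4) → (8, -2, 7); (0, -1, -3) → (0, -3, 0)
T4 scale by (2, -1, 3/2): (8, -2, 7) → (16, 2, 21/2); (0, -3, 0) → (0, 3, 0)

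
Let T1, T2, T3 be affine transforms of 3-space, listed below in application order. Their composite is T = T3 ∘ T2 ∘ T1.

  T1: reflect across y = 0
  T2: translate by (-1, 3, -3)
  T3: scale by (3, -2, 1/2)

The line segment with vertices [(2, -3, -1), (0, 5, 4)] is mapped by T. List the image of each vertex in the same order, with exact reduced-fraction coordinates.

image vertices: (3, -12, -2), (-3, 4, 1/2)

T1 reflect across y = 0: (2, -3, -1) → (2, 3, -1); (0, 5, 4) → (0, -5, 4)
T2 translate by (-1, 3, -3): (2, 3, -1) → (1, 6, -4); (0, -5, 4) → (-1, -2, 1)
T3 scale by (3, -2, 1/2): (1, 6, -4) → (3, -12, -2); (-1, -2, 1) → (-3, 4, 1/2)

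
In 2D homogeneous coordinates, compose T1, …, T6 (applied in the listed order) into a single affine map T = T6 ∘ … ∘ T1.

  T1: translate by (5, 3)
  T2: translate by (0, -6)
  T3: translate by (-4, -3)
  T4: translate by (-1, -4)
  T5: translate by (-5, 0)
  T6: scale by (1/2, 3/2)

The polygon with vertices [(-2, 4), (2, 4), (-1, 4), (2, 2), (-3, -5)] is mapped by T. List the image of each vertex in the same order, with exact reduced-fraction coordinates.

image vertices: (-7/2, -9), (-3/2, -9), (-3, -9), (-3/2, -12), (-4, -45/2)

T1 translate by (5, 3): (-2, 4) → (3, 7); (2, 4) → (7, 7); (-1, 4) → (4, 7); (2, 2) → (7, 5); (-3, -5) → (2, -2)
T2 translate by (0, -6): (3, 7) → (3, 1); (7, 7) → (7, 1); (4, 7) → (4, 1); (7, 5) → (7, -1); (2, -2) → (2, -8)
T3 translate by (-4, -3): (3, 1) → (-1, -2); (7, 1) → (3, -2); (4, 1) → (0, -2); (7, -1) → (3, -4); (2, -8) → (-2, -11)
T4 translate by (-1, -4): (-1, -2) → (-2, -6); (3, -2) → (2, -6); (0, -2) → (-1, -6); (3, -4) → (2, -8); (-2, -11) → (-3, -15)
T5 translate by (-5, 0): (-2, -6) → (-7, -6); (2, -6) → (-3, -6); (-1, -6) → (-6, -6); (2, -8) → (-3, -8); (-3, -15) → (-8, -15)
T6 scale by (1/2, 3/2): (-7, -6) → (-7/2, -9); (-3, -6) → (-3/2, -9); (-6, -6) → (-3, -9); (-3, -8) → (-3/2, -12); (-8, -15) → (-4, -45/2)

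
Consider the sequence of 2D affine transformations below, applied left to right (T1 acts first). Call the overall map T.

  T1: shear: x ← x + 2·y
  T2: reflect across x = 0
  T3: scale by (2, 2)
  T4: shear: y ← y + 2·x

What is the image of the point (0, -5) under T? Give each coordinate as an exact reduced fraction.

T1 shear: x ← x + 2·y: (0, -5) → (-10, -5)
T2 reflect across x = 0: (-10, -5) → (10, -5)
T3 scale by (2, 2): (10, -5) → (20, -10)
T4 shear: y ← y + 2·x: (20, -10) → (20, 30)

T(p) = (20, 30)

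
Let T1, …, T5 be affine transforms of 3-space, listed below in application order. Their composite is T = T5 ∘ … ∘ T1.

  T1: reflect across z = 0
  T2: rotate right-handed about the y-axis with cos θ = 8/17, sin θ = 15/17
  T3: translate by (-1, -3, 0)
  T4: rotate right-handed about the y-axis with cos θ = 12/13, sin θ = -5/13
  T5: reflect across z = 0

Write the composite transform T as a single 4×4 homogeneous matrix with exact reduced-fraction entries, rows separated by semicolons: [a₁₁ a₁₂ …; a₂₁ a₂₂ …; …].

T = [171/221 0 -140/221 -12/13; 0 1 0 -3; 140/221 0 171/221 5/13; 0 0 0 1]

T1 = [1 0 0 0; 0 1 0 0; 0 0 -1 0; 0 0 0 1]
T2·T1 = [8/17 0 -15/17 0; 0 1 0 0; -15/17 0 -8/17 0; 0 0 0 1]
T3·…·T1 = [8/17 0 -15/17 -1; 0 1 0 -3; -15/17 0 -8/17 0; 0 0 0 1]
T4·…·T1 = [171/221 0 -140/221 -12/13; 0 1 0 -3; -140/221 0 -171/221 -5/13; 0 0 0 1]
T5·…·T1 = [171/221 0 -140/221 -12/13; 0 1 0 -3; 140/221 0 171/221 5/13; 0 0 0 1]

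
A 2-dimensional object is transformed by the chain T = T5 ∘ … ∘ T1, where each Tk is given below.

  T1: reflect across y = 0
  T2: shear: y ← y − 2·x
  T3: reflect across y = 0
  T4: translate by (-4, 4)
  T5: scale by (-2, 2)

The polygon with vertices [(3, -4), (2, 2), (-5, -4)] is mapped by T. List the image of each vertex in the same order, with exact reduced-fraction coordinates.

image vertices: (2, 12), (4, 20), (18, -20)

T1 reflect across y = 0: (3, -4) → (3, 4); (2, 2) → (2, -2); (-5, -4) → (-5, 4)
T2 shear: y ← y − 2·x: (3, 4) → (3, -2); (2, -2) → (2, -6); (-5, 4) → (-5, 14)
T3 reflect across y = 0: (3, -2) → (3, 2); (2, -6) → (2, 6); (-5, 14) → (-5, -14)
T4 translate by (-4, 4): (3, 2) → (-1, 6); (2, 6) → (-2, 10); (-5, -14) → (-9, -10)
T5 scale by (-2, 2): (-1, 6) → (2, 12); (-2, 10) → (4, 20); (-9, -10) → (18, -20)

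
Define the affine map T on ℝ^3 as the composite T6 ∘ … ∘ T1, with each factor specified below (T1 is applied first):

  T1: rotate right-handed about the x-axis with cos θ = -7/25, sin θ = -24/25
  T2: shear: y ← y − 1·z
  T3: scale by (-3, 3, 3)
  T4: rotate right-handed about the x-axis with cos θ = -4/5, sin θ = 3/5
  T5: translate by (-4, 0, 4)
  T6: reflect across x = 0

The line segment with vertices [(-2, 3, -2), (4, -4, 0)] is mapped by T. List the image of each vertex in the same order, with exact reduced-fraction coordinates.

T1 rotate right-handed about the x-axis with cos θ = -7/25, sin θ = -24/25: (-2, 3, -2) → (-2, -69/25, -58/25); (4, -4, 0) → (4, 28/25, 96/25)
T2 shear: y ← y − 1·z: (-2, -69/25, -58/25) → (-2, -11/25, -58/25); (4, 28/25, 96/25) → (4, -68/25, 96/25)
T3 scale by (-3, 3, 3): (-2, -11/25, -58/25) → (6, -33/25, -174/25); (4, -68/25, 96/25) → (-12, -204/25, 288/25)
T4 rotate right-handed about the x-axis with cos θ = -4/5, sin θ = 3/5: (6, -33/25, -174/25) → (6, 654/125, 597/125); (-12, -204/25, 288/25) → (-12, -48/125, -1764/125)
T5 translate by (-4, 0, 4): (6, 654/125, 597/125) → (2, 654/125, 1097/125); (-12, -48/125, -1764/125) → (-16, -48/125, -1264/125)
T6 reflect across x = 0: (2, 654/125, 1097/125) → (-2, 654/125, 1097/125); (-16, -48/125, -1264/125) → (16, -48/125, -1264/125)

image vertices: (-2, 654/125, 1097/125), (16, -48/125, -1264/125)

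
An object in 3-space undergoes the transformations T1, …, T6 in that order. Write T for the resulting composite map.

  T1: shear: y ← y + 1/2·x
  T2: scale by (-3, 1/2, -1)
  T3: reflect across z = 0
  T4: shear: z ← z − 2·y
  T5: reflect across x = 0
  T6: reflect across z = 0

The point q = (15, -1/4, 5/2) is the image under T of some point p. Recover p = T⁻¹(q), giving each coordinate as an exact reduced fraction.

p = (5, -3, -3)

T1 = [1 0 0 0; 1/2 1 0 0; 0 0 1 0; 0 0 0 1]
T2·T1 = [-3 0 0 0; 1/4 1/2 0 0; 0 0 -1 0; 0 0 0 1]
T3·…·T1 = [-3 0 0 0; 1/4 1/2 0 0; 0 0 1 0; 0 0 0 1]
T4·…·T1 = [-3 0 0 0; 1/4 1/2 0 0; -1/2 -1 1 0; 0 0 0 1]
T5·…·T1 = [3 0 0 0; 1/4 1/2 0 0; -1/2 -1 1 0; 0 0 0 1]
T6·…·T1 = [3 0 0 0; 1/4 1/2 0 0; 1/2 1 -1 0; 0 0 0 1]
det M = -3/2; M⁻¹ = [1/3 0 0 0; -1/6 2 0 0; 0 2 -1 0; 0 0 0 1]
M⁻¹ · (15, -1/4, 5/2)ᵀ = (5, -3, -3)ᵀ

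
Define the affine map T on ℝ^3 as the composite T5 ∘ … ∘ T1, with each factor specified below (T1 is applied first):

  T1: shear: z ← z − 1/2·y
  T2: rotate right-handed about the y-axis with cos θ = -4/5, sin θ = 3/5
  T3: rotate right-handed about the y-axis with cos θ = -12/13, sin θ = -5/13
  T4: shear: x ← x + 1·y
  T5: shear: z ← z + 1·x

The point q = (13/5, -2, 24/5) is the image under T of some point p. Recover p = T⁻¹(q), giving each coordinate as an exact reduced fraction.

p = (5, -2, 0)

T1 = [1 0 0 0; 0 1 0 0; 0 -1/2 1 0; 0 0 0 1]
T2·T1 = [-4/5 -3/10 3/5 0; 0 1 0 0; -3/5 2/5 -4/5 0; 0 0 0 1]
T3·…·T1 = [63/65 8/65 -16/65 0; 0 1 0 0; 16/65 -63/130 63/65 0; 0 0 0 1]
T4·…·T1 = [63/65 73/65 -16/65 0; 0 1 0 0; 16/65 -63/130 63/65 0; 0 0 0 1]
T5·…·T1 = [63/65 73/65 -16/65 0; 0 1 0 0; 79/65 83/130 47/65 0; 0 0 0 1]
det M = 1; M⁻¹ = [47/65 -63/65 16/65 0; 0 1 0 0; -79/65 97/130 63/65 0; 0 0 0 1]
M⁻¹ · (13/5, -2, 24/5)ᵀ = (5, -2, 0)ᵀ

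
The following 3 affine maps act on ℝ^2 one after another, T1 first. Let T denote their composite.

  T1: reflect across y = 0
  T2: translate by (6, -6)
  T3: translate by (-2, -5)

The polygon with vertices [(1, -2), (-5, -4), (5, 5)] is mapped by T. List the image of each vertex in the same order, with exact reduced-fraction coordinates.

image vertices: (5, -9), (-1, -7), (9, -16)

T1 reflect across y = 0: (1, -2) → (1, 2); (-5, -4) → (-5, 4); (5, 5) → (5, -5)
T2 translate by (6, -6): (1, 2) → (7, -4); (-5, 4) → (1, -2); (5, -5) → (11, -11)
T3 translate by (-2, -5): (7, -4) → (5, -9); (1, -2) → (-1, -7); (11, -11) → (9, -16)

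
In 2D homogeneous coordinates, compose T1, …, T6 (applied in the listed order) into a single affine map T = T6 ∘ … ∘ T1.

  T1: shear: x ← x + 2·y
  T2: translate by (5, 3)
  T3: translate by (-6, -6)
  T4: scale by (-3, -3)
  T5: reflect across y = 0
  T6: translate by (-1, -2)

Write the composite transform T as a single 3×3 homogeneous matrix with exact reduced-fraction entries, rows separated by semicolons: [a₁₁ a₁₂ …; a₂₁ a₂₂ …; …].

T = [-3 -6 2; 0 3 -11; 0 0 1]

T1 = [1 2 0; 0 1 0; 0 0 1]
T2·T1 = [1 2 5; 0 1 3; 0 0 1]
T3·…·T1 = [1 2 -1; 0 1 -3; 0 0 1]
T4·…·T1 = [-3 -6 3; 0 -3 9; 0 0 1]
T5·…·T1 = [-3 -6 3; 0 3 -9; 0 0 1]
T6·…·T1 = [-3 -6 2; 0 3 -11; 0 0 1]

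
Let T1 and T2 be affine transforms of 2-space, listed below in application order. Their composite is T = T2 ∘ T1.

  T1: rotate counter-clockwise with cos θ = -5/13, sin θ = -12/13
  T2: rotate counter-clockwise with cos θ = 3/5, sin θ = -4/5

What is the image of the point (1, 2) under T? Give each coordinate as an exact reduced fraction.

T1 rotate counter-clockwise with cos θ = -5/13, sin θ = -12/13: (1, 2) → (19/13, -22/13)
T2 rotate counter-clockwise with cos θ = 3/5, sin θ = -4/5: (19/13, -22/13) → (-31/65, -142/65)

T(p) = (-31/65, -142/65)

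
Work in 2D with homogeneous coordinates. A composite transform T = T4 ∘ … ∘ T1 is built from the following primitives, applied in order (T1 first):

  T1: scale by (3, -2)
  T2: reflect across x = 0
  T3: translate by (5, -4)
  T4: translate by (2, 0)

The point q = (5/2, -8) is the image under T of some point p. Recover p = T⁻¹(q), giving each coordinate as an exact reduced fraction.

p = (3/2, 2)

T1 = [3 0 0; 0 -2 0; 0 0 1]
T2·T1 = [-3 0 0; 0 -2 0; 0 0 1]
T3·…·T1 = [-3 0 5; 0 -2 -4; 0 0 1]
T4·…·T1 = [-3 0 7; 0 -2 -4; 0 0 1]
det M = 6; M⁻¹ = [-1/3 0 7/3; 0 -1/2 -2; 0 0 1]
M⁻¹ · (5/2, -8)ᵀ = (3/2, 2)ᵀ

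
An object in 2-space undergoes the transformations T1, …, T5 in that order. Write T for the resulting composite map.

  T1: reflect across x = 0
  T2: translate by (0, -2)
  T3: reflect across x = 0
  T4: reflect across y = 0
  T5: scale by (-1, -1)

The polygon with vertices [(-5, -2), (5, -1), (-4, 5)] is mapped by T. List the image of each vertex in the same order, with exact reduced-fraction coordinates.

T1 reflect across x = 0: (-5, -2) → (5, -2); (5, -1) → (-5, -1); (-4, 5) → (4, 5)
T2 translate by (0, -2): (5, -2) → (5, -4); (-5, -1) → (-5, -3); (4, 5) → (4, 3)
T3 reflect across x = 0: (5, -4) → (-5, -4); (-5, -3) → (5, -3); (4, 3) → (-4, 3)
T4 reflect across y = 0: (-5, -4) → (-5, 4); (5, -3) → (5, 3); (-4, 3) → (-4, -3)
T5 scale by (-1, -1): (-5, 4) → (5, -4); (5, 3) → (-5, -3); (-4, -3) → (4, 3)

image vertices: (5, -4), (-5, -3), (4, 3)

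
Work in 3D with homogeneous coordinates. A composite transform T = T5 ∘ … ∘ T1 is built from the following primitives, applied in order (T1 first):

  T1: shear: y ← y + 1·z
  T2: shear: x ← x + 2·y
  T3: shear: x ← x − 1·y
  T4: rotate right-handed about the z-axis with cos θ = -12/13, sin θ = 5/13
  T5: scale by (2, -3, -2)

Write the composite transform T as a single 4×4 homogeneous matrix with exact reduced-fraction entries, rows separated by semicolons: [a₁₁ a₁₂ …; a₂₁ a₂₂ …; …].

T1 = [1 0 0 0; 0 1 1 0; 0 0 1 0; 0 0 0 1]
T2·T1 = [1 2 2 0; 0 1 1 0; 0 0 1 0; 0 0 0 1]
T3·…·T1 = [1 1 1 0; 0 1 1 0; 0 0 1 0; 0 0 0 1]
T4·…·T1 = [-12/13 -17/13 -17/13 0; 5/13 -7/13 -7/13 0; 0 0 1 0; 0 0 0 1]
T5·…·T1 = [-24/13 -34/13 -34/13 0; -15/13 21/13 21/13 0; 0 0 -2 0; 0 0 0 1]

T = [-24/13 -34/13 -34/13 0; -15/13 21/13 21/13 0; 0 0 -2 0; 0 0 0 1]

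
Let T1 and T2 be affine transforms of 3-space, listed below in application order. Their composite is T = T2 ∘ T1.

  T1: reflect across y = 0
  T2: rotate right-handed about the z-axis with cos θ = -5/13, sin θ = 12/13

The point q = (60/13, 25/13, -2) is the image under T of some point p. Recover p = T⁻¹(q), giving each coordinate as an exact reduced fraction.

p = (0, 5, -2)

T1 = [1 0 0 0; 0 -1 0 0; 0 0 1 0; 0 0 0 1]
T2·T1 = [-5/13 12/13 0 0; 12/13 5/13 0 0; 0 0 1 0; 0 0 0 1]
det M = -1; M⁻¹ = [-5/13 12/13 0 0; 12/13 5/13 0 0; 0 0 1 0; 0 0 0 1]
M⁻¹ · (60/13, 25/13, -2)ᵀ = (0, 5, -2)ᵀ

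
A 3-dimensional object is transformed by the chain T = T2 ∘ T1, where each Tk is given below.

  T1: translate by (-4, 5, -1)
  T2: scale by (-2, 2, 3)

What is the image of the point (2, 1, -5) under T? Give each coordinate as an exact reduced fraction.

T1 translate by (-4, 5, -1): (2, 1, -5) → (-2, 6, -6)
T2 scale by (-2, 2, 3): (-2, 6, -6) → (4, 12, -18)

T(p) = (4, 12, -18)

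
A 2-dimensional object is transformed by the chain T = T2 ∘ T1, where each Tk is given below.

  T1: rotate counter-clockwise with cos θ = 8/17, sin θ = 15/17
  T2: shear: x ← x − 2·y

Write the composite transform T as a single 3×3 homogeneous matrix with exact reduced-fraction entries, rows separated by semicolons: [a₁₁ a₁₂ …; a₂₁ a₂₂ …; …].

T = [-22/17 -31/17 0; 15/17 8/17 0; 0 0 1]

T1 = [8/17 -15/17 0; 15/17 8/17 0; 0 0 1]
T2·T1 = [-22/17 -31/17 0; 15/17 8/17 0; 0 0 1]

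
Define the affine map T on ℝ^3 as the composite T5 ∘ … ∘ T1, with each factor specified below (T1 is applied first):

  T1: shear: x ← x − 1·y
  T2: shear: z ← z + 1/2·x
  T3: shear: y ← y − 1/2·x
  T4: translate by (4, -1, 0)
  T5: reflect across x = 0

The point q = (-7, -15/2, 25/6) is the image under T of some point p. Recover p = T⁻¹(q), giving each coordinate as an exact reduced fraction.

T1 = [1 -1 0 0; 0 1 0 0; 0 0 1 0; 0 0 0 1]
T2·T1 = [1 -1 0 0; 0 1 0 0; 1/2 -1/2 1 0; 0 0 0 1]
T3·…·T1 = [1 -1 0 0; -1/2 3/2 0 0; 1/2 -1/2 1 0; 0 0 0 1]
T4·…·T1 = [1 -1 0 4; -1/2 3/2 0 -1; 1/2 -1/2 1 0; 0 0 0 1]
T5·…·T1 = [-1 1 0 -4; -1/2 3/2 0 -1; 1/2 -1/2 1 0; 0 0 0 1]
det M = -1; M⁻¹ = [-3/2 1 0 -5; -1/2 1 0 -1; 1/2 0 1 2; 0 0 0 1]
M⁻¹ · (-7, -15/2, 25/6)ᵀ = (-2, -5, 8/3)ᵀ

p = (-2, -5, 8/3)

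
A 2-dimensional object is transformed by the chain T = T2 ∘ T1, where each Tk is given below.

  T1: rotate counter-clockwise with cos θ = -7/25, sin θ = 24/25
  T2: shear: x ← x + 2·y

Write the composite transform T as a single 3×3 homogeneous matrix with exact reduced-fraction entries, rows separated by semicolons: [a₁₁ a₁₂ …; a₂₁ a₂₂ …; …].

T = [41/25 -38/25 0; 24/25 -7/25 0; 0 0 1]

T1 = [-7/25 -24/25 0; 24/25 -7/25 0; 0 0 1]
T2·T1 = [41/25 -38/25 0; 24/25 -7/25 0; 0 0 1]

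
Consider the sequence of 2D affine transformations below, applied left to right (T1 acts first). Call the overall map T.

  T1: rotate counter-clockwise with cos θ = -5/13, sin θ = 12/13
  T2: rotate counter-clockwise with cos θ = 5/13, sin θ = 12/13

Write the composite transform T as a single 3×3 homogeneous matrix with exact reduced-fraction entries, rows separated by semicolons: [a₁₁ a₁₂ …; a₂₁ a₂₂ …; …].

T = [-1 0 0; 0 -1 0; 0 0 1]

T1 = [-5/13 -12/13 0; 12/13 -5/13 0; 0 0 1]
T2·T1 = [-1 0 0; 0 -1 0; 0 0 1]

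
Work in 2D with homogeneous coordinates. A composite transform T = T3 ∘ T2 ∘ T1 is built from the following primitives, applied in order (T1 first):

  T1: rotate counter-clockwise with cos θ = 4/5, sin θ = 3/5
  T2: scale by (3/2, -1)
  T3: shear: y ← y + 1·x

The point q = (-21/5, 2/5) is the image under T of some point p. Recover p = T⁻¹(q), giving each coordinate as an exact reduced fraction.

p = (-5, -2)

T1 = [4/5 -3/5 0; 3/5 4/5 0; 0 0 1]
T2·T1 = [6/5 -9/10 0; -3/5 -4/5 0; 0 0 1]
T3·…·T1 = [6/5 -9/10 0; 3/5 -17/10 0; 0 0 1]
det M = -3/2; M⁻¹ = [17/15 -3/5 0; 2/5 -4/5 0; 0 0 1]
M⁻¹ · (-21/5, 2/5)ᵀ = (-5, -2)ᵀ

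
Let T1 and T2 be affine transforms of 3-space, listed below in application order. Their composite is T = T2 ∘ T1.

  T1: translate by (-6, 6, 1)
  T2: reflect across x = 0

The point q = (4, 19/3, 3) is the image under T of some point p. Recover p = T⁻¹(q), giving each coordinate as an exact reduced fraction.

T1 = [1 0 0 -6; 0 1 0 6; 0 0 1 1; 0 0 0 1]
T2·T1 = [-1 0 0 6; 0 1 0 6; 0 0 1 1; 0 0 0 1]
det M = -1; M⁻¹ = [-1 0 0 6; 0 1 0 -6; 0 0 1 -1; 0 0 0 1]
M⁻¹ · (4, 19/3, 3)ᵀ = (2, 1/3, 2)ᵀ

p = (2, 1/3, 2)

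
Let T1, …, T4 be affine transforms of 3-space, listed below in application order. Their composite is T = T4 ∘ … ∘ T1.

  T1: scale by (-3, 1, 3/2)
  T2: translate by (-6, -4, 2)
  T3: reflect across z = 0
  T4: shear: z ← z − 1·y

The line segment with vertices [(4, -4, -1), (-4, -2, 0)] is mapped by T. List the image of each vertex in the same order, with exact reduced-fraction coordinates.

T1 scale by (-3, 1, 3/2): (4, -4, -1) → (-12, -4, -3/2); (-4, -2, 0) → (12, -2, 0)
T2 translate by (-6, -4, 2): (-12, -4, -3/2) → (-18, -8, 1/2); (12, -2, 0) → (6, -6, 2)
T3 reflect across z = 0: (-18, -8, 1/2) → (-18, -8, -1/2); (6, -6, 2) → (6, -6, -2)
T4 shear: z ← z − 1·y: (-18, -8, -1/2) → (-18, -8, 15/2); (6, -6, -2) → (6, -6, 4)

image vertices: (-18, -8, 15/2), (6, -6, 4)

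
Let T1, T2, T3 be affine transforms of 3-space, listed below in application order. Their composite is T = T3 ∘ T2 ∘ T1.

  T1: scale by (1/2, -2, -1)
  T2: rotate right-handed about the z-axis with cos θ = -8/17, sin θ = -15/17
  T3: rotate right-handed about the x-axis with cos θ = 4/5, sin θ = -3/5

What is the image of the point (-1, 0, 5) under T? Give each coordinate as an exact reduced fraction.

T1 scale by (1/2, -2, -1): (-1, 0, 5) → (-1/2, 0, -5)
T2 rotate right-handed about the z-axis with cos θ = -8/17, sin θ = -15/17: (-1/2, 0, -5) → (4/17, 15/34, -5)
T3 rotate right-handed about the x-axis with cos θ = 4/5, sin θ = -3/5: (4/17, 15/34, -5) → (4/17, -45/17, -145/34)

T(p) = (4/17, -45/17, -145/34)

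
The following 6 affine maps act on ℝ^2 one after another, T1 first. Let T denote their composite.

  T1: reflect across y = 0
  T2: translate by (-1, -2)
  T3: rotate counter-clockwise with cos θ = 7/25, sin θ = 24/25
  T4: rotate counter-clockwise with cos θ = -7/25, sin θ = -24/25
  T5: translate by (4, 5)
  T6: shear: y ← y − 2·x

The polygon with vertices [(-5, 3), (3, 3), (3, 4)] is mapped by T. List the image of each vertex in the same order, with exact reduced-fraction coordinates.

T1 reflect across y = 0: (-5, 3) → (-5, -3); (3, 3) → (3, -3); (3, 4) → (3, -4)
T2 translate by (-1, -2): (-5, -3) → (-6, -5); (3, -3) → (2, -5); (3, -4) → (2, -6)
T3 rotate counter-clockwise with cos θ = 7/25, sin θ = 24/25: (-6, -5) → (78/25, -179/25); (2, -5) → (134/25, 13/25); (2, -6) → (158/25, 6/25)
T4 rotate counter-clockwise with cos θ = -7/25, sin θ = -24/25: (78/25, -179/25) → (-4842/625, -619/625); (134/25, 13/25) → (-626/625, -3307/625); (158/25, 6/25) → (-962/625, -3834/625)
T5 translate by (4, 5): (-4842/625, -619/625) → (-2342/625, 2506/625); (-626/625, -3307/625) → (1874/625, -182/625); (-962/625, -3834/625) → (1538/625, -709/625)
T6 shear: y ← y − 2·x: (-2342/625, 2506/625) → (-2342/625, 1438/125); (1874/625, -182/625) → (1874/625, -786/125); (1538/625, -709/625) → (1538/625, -757/125)

image vertices: (-2342/625, 1438/125), (1874/625, -786/125), (1538/625, -757/125)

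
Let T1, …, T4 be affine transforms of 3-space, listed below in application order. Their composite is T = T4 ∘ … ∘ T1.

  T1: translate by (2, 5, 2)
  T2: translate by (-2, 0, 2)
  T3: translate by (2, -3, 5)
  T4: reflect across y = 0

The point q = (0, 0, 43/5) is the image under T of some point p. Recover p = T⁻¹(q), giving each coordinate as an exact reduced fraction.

T1 = [1 0 0 2; 0 1 0 5; 0 0 1 2; 0 0 0 1]
T2·T1 = [1 0 0 0; 0 1 0 5; 0 0 1 4; 0 0 0 1]
T3·…·T1 = [1 0 0 2; 0 1 0 2; 0 0 1 9; 0 0 0 1]
T4·…·T1 = [1 0 0 2; 0 -1 0 -2; 0 0 1 9; 0 0 0 1]
det M = -1; M⁻¹ = [1 0 0 -2; 0 -1 0 -2; 0 0 1 -9; 0 0 0 1]
M⁻¹ · (0, 0, 43/5)ᵀ = (-2, -2, -2/5)ᵀ

p = (-2, -2, -2/5)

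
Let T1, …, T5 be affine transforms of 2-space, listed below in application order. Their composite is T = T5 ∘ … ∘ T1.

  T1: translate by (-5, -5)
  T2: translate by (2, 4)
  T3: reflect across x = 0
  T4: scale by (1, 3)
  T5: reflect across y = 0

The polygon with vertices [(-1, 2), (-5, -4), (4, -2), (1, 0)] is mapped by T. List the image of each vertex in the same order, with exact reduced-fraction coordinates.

T1 translate by (-5, -5): (-1, 2) → (-6, -3); (-5, -4) → (-10, -9); (4, -2) → (-1, -7); (1, 0) → (-4, -5)
T2 translate by (2, 4): (-6, -3) → (-4, 1); (-10, -9) → (-8, -5); (-1, -7) → (1, -3); (-4, -5) → (-2, -1)
T3 reflect across x = 0: (-4, 1) → (4, 1); (-8, -5) → (8, -5); (1, -3) → (-1, -3); (-2, -1) → (2, -1)
T4 scale by (1, 3): (4, 1) → (4, 3); (8, -5) → (8, -15); (-1, -3) → (-1, -9); (2, -1) → (2, -3)
T5 reflect across y = 0: (4, 3) → (4, -3); (8, -15) → (8, 15); (-1, -9) → (-1, 9); (2, -3) → (2, 3)

image vertices: (4, -3), (8, 15), (-1, 9), (2, 3)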